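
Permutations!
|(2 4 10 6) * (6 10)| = 3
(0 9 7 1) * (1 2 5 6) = (0 9 7 2 5 6 1) = [9, 0, 5, 3, 4, 6, 1, 2, 8, 7]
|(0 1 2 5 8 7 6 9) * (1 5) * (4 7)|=|(0 5 8 4 7 6 9)(1 2)|=14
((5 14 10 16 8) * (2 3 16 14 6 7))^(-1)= (2 7 6 5 8 16 3)(10 14)= [0, 1, 7, 2, 4, 8, 5, 6, 16, 9, 14, 11, 12, 13, 10, 15, 3]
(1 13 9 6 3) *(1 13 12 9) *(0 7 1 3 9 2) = (0 7 1 12 2)(3 13)(6 9) = [7, 12, 0, 13, 4, 5, 9, 1, 8, 6, 10, 11, 2, 3]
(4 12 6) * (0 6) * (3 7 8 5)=(0 6 4 12)(3 7 8 5)=[6, 1, 2, 7, 12, 3, 4, 8, 5, 9, 10, 11, 0]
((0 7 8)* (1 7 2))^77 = (0 1 8 2 7) = [1, 8, 7, 3, 4, 5, 6, 0, 2]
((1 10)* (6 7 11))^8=[0, 1, 2, 3, 4, 5, 11, 6, 8, 9, 10, 7]=(6 11 7)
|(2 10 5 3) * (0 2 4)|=6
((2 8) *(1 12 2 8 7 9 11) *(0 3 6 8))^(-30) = (12)(0 6)(3 8) = [6, 1, 2, 8, 4, 5, 0, 7, 3, 9, 10, 11, 12]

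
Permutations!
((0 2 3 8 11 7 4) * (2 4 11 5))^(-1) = (0 4)(2 5 8 3)(7 11) = [4, 1, 5, 2, 0, 8, 6, 11, 3, 9, 10, 7]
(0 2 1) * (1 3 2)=(0 1)(2 3)=[1, 0, 3, 2]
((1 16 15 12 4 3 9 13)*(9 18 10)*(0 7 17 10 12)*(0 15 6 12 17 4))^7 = (0 9 7 13 4 1 3 16 18 6 17 12 10) = [9, 3, 2, 16, 1, 5, 17, 13, 8, 7, 0, 11, 10, 4, 14, 15, 18, 12, 6]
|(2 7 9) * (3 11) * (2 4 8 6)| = |(2 7 9 4 8 6)(3 11)| = 6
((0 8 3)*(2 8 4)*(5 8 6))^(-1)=[3, 1, 4, 8, 0, 6, 2, 7, 5]=(0 3 8 5 6 2 4)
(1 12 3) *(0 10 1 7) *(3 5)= (0 10 1 12 5 3 7)= [10, 12, 2, 7, 4, 3, 6, 0, 8, 9, 1, 11, 5]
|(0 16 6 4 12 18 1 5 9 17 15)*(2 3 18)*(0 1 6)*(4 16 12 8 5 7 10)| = 63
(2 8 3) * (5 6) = (2 8 3)(5 6) = [0, 1, 8, 2, 4, 6, 5, 7, 3]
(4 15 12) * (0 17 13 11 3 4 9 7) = (0 17 13 11 3 4 15 12 9 7) = [17, 1, 2, 4, 15, 5, 6, 0, 8, 7, 10, 3, 9, 11, 14, 12, 16, 13]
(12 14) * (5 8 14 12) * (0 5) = (0 5 8 14) = [5, 1, 2, 3, 4, 8, 6, 7, 14, 9, 10, 11, 12, 13, 0]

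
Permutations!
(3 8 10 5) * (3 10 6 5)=(3 8 6 5 10)=[0, 1, 2, 8, 4, 10, 5, 7, 6, 9, 3]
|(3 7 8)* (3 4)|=4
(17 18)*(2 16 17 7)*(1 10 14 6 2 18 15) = [0, 10, 16, 3, 4, 5, 2, 18, 8, 9, 14, 11, 12, 13, 6, 1, 17, 15, 7] = (1 10 14 6 2 16 17 15)(7 18)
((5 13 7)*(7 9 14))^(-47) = (5 14 13 7 9) = [0, 1, 2, 3, 4, 14, 6, 9, 8, 5, 10, 11, 12, 7, 13]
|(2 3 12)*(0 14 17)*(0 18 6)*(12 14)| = |(0 12 2 3 14 17 18 6)| = 8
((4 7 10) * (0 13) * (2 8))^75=(0 13)(2 8)=[13, 1, 8, 3, 4, 5, 6, 7, 2, 9, 10, 11, 12, 0]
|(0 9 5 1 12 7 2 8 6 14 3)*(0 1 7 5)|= 18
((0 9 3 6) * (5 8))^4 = [0, 1, 2, 3, 4, 5, 6, 7, 8, 9] = (9)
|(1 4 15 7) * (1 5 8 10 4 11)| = 6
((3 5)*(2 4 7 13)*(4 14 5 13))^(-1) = [0, 1, 13, 5, 7, 14, 6, 4, 8, 9, 10, 11, 12, 3, 2] = (2 13 3 5 14)(4 7)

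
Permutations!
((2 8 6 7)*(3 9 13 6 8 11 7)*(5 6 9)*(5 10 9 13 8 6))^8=(13)(2 7 11)(3 8 10 6 9)=[0, 1, 7, 8, 4, 5, 9, 11, 10, 3, 6, 2, 12, 13]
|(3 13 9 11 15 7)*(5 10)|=6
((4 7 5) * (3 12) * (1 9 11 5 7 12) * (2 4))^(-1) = [0, 3, 5, 12, 2, 11, 6, 7, 8, 1, 10, 9, 4] = (1 3 12 4 2 5 11 9)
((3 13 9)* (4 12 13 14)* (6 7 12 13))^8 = [0, 1, 2, 13, 3, 5, 12, 6, 8, 4, 10, 11, 7, 14, 9] = (3 13 14 9 4)(6 12 7)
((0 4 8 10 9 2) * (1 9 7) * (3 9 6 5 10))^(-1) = (0 2 9 3 8 4)(1 7 10 5 6) = [2, 7, 9, 8, 0, 6, 1, 10, 4, 3, 5]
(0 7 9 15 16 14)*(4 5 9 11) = (0 7 11 4 5 9 15 16 14) = [7, 1, 2, 3, 5, 9, 6, 11, 8, 15, 10, 4, 12, 13, 0, 16, 14]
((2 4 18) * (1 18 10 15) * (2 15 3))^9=(18)(2 4 10 3)=[0, 1, 4, 2, 10, 5, 6, 7, 8, 9, 3, 11, 12, 13, 14, 15, 16, 17, 18]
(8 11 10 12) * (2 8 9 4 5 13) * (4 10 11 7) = (2 8 7 4 5 13)(9 10 12) = [0, 1, 8, 3, 5, 13, 6, 4, 7, 10, 12, 11, 9, 2]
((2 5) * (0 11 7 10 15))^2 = (0 7 15 11 10) = [7, 1, 2, 3, 4, 5, 6, 15, 8, 9, 0, 10, 12, 13, 14, 11]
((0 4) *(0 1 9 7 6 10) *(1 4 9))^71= (0 9 7 6 10)= [9, 1, 2, 3, 4, 5, 10, 6, 8, 7, 0]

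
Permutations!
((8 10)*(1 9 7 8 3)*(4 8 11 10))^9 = (1 11)(3 7)(4 8)(9 10) = [0, 11, 2, 7, 8, 5, 6, 3, 4, 10, 9, 1]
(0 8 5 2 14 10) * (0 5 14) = (0 8 14 10 5 2) = [8, 1, 0, 3, 4, 2, 6, 7, 14, 9, 5, 11, 12, 13, 10]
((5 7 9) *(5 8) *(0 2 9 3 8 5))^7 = (9) = [0, 1, 2, 3, 4, 5, 6, 7, 8, 9]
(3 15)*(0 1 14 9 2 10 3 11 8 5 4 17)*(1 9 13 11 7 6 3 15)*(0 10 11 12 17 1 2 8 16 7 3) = [9, 14, 11, 2, 1, 4, 0, 6, 5, 8, 15, 16, 17, 12, 13, 3, 7, 10] = (0 9 8 5 4 1 14 13 12 17 10 15 3 2 11 16 7 6)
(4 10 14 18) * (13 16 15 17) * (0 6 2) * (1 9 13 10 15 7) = (0 6 2)(1 9 13 16 7)(4 15 17 10 14 18) = [6, 9, 0, 3, 15, 5, 2, 1, 8, 13, 14, 11, 12, 16, 18, 17, 7, 10, 4]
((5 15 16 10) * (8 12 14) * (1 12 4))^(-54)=(1 12 14 8 4)(5 16)(10 15)=[0, 12, 2, 3, 1, 16, 6, 7, 4, 9, 15, 11, 14, 13, 8, 10, 5]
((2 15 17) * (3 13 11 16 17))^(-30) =[0, 1, 16, 2, 4, 5, 6, 7, 8, 9, 10, 3, 12, 15, 14, 17, 13, 11] =(2 16 13 15 17 11 3)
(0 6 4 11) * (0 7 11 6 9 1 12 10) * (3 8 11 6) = (0 9 1 12 10)(3 8 11 7 6 4) = [9, 12, 2, 8, 3, 5, 4, 6, 11, 1, 0, 7, 10]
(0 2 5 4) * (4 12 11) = [2, 1, 5, 3, 0, 12, 6, 7, 8, 9, 10, 4, 11] = (0 2 5 12 11 4)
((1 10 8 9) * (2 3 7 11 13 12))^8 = (2 7 13)(3 11 12) = [0, 1, 7, 11, 4, 5, 6, 13, 8, 9, 10, 12, 3, 2]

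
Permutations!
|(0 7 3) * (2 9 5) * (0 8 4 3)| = 6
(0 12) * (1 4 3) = (0 12)(1 4 3) = [12, 4, 2, 1, 3, 5, 6, 7, 8, 9, 10, 11, 0]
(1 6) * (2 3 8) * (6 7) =(1 7 6)(2 3 8) =[0, 7, 3, 8, 4, 5, 1, 6, 2]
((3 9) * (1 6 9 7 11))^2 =(1 9 7)(3 11 6) =[0, 9, 2, 11, 4, 5, 3, 1, 8, 7, 10, 6]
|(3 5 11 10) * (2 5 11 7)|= |(2 5 7)(3 11 10)|= 3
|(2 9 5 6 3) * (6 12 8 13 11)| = |(2 9 5 12 8 13 11 6 3)| = 9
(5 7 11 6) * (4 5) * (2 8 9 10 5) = [0, 1, 8, 3, 2, 7, 4, 11, 9, 10, 5, 6] = (2 8 9 10 5 7 11 6 4)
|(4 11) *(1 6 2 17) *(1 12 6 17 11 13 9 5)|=10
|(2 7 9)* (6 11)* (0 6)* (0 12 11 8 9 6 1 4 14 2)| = |(0 1 4 14 2 7 6 8 9)(11 12)| = 18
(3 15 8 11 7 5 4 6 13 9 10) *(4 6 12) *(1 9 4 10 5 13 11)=[0, 9, 2, 15, 12, 6, 11, 13, 1, 5, 3, 7, 10, 4, 14, 8]=(1 9 5 6 11 7 13 4 12 10 3 15 8)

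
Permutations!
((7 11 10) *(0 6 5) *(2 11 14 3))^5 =[5, 1, 3, 14, 4, 6, 0, 10, 8, 9, 11, 2, 12, 13, 7] =(0 5 6)(2 3 14 7 10 11)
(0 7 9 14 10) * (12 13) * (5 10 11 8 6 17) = [7, 1, 2, 3, 4, 10, 17, 9, 6, 14, 0, 8, 13, 12, 11, 15, 16, 5] = (0 7 9 14 11 8 6 17 5 10)(12 13)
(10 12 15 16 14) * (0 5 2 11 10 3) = [5, 1, 11, 0, 4, 2, 6, 7, 8, 9, 12, 10, 15, 13, 3, 16, 14] = (0 5 2 11 10 12 15 16 14 3)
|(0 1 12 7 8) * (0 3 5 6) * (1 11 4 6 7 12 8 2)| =12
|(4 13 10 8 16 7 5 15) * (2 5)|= 9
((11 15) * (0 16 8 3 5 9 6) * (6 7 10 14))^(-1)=(0 6 14 10 7 9 5 3 8 16)(11 15)=[6, 1, 2, 8, 4, 3, 14, 9, 16, 5, 7, 15, 12, 13, 10, 11, 0]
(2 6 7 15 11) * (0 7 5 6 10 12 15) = (0 7)(2 10 12 15 11)(5 6) = [7, 1, 10, 3, 4, 6, 5, 0, 8, 9, 12, 2, 15, 13, 14, 11]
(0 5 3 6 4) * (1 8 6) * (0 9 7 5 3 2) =(0 3 1 8 6 4 9 7 5 2) =[3, 8, 0, 1, 9, 2, 4, 5, 6, 7]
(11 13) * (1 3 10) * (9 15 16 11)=[0, 3, 2, 10, 4, 5, 6, 7, 8, 15, 1, 13, 12, 9, 14, 16, 11]=(1 3 10)(9 15 16 11 13)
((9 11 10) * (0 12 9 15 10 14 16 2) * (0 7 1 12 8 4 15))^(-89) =(0 8 4 15 10)(1 7 2 16 14 11 9 12) =[8, 7, 16, 3, 15, 5, 6, 2, 4, 12, 0, 9, 1, 13, 11, 10, 14]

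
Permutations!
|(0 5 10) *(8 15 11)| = |(0 5 10)(8 15 11)| = 3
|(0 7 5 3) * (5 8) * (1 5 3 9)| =|(0 7 8 3)(1 5 9)| =12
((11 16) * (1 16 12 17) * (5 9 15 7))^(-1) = (1 17 12 11 16)(5 7 15 9) = [0, 17, 2, 3, 4, 7, 6, 15, 8, 5, 10, 16, 11, 13, 14, 9, 1, 12]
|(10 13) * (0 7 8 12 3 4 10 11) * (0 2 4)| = |(0 7 8 12 3)(2 4 10 13 11)| = 5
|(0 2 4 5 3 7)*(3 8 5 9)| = |(0 2 4 9 3 7)(5 8)| = 6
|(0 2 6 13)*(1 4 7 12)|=4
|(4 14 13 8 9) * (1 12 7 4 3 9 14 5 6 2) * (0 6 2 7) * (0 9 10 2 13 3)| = 14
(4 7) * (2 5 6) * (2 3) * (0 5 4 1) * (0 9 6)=[5, 9, 4, 2, 7, 0, 3, 1, 8, 6]=(0 5)(1 9 6 3 2 4 7)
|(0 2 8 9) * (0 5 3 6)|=|(0 2 8 9 5 3 6)|=7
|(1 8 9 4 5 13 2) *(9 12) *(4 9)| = 7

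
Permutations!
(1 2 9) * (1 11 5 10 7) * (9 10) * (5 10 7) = (1 2 7)(5 9 11 10) = [0, 2, 7, 3, 4, 9, 6, 1, 8, 11, 5, 10]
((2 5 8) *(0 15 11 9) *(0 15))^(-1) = (2 8 5)(9 11 15) = [0, 1, 8, 3, 4, 2, 6, 7, 5, 11, 10, 15, 12, 13, 14, 9]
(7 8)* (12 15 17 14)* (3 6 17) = (3 6 17 14 12 15)(7 8) = [0, 1, 2, 6, 4, 5, 17, 8, 7, 9, 10, 11, 15, 13, 12, 3, 16, 14]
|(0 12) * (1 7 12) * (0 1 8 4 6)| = |(0 8 4 6)(1 7 12)| = 12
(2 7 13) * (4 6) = (2 7 13)(4 6) = [0, 1, 7, 3, 6, 5, 4, 13, 8, 9, 10, 11, 12, 2]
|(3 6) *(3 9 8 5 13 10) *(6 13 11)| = |(3 13 10)(5 11 6 9 8)| = 15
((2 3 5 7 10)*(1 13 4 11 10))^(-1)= (1 7 5 3 2 10 11 4 13)= [0, 7, 10, 2, 13, 3, 6, 5, 8, 9, 11, 4, 12, 1]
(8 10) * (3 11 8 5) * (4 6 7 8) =(3 11 4 6 7 8 10 5) =[0, 1, 2, 11, 6, 3, 7, 8, 10, 9, 5, 4]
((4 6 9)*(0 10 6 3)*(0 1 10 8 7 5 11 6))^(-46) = (0 1 4 6 5 8 10 3 9 11 7) = [1, 4, 2, 9, 6, 8, 5, 0, 10, 11, 3, 7]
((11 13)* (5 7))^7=[0, 1, 2, 3, 4, 7, 6, 5, 8, 9, 10, 13, 12, 11]=(5 7)(11 13)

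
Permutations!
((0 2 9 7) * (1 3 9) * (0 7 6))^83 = (0 6 9 3 1 2) = [6, 2, 0, 1, 4, 5, 9, 7, 8, 3]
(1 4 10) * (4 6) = [0, 6, 2, 3, 10, 5, 4, 7, 8, 9, 1] = (1 6 4 10)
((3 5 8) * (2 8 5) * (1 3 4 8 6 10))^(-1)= (1 10 6 2 3)(4 8)= [0, 10, 3, 1, 8, 5, 2, 7, 4, 9, 6]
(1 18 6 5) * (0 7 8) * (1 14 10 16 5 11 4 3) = (0 7 8)(1 18 6 11 4 3)(5 14 10 16) = [7, 18, 2, 1, 3, 14, 11, 8, 0, 9, 16, 4, 12, 13, 10, 15, 5, 17, 6]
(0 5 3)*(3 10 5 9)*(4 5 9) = (0 4 5 10 9 3) = [4, 1, 2, 0, 5, 10, 6, 7, 8, 3, 9]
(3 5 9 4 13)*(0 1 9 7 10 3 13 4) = (13)(0 1 9)(3 5 7 10) = [1, 9, 2, 5, 4, 7, 6, 10, 8, 0, 3, 11, 12, 13]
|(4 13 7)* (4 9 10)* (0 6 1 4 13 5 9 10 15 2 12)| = |(0 6 1 4 5 9 15 2 12)(7 10 13)| = 9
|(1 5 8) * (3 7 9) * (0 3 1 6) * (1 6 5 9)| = 6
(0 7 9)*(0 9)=(9)(0 7)=[7, 1, 2, 3, 4, 5, 6, 0, 8, 9]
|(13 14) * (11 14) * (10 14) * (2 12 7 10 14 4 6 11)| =|(2 12 7 10 4 6 11 14 13)| =9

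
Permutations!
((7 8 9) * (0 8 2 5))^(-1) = (0 5 2 7 9 8) = [5, 1, 7, 3, 4, 2, 6, 9, 0, 8]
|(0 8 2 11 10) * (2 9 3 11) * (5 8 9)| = |(0 9 3 11 10)(5 8)| = 10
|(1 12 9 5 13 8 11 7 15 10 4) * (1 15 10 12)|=10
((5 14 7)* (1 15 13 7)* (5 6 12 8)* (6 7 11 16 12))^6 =[0, 8, 2, 3, 4, 16, 6, 7, 11, 9, 10, 1, 13, 14, 12, 5, 15] =(1 8 11)(5 16 15)(12 13 14)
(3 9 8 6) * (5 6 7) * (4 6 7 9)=[0, 1, 2, 4, 6, 7, 3, 5, 9, 8]=(3 4 6)(5 7)(8 9)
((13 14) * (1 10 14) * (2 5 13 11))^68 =(1 5 11 10 13 2 14) =[0, 5, 14, 3, 4, 11, 6, 7, 8, 9, 13, 10, 12, 2, 1]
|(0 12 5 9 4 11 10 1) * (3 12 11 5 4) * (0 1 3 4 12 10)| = |(12)(0 11)(3 10)(4 5 9)| = 6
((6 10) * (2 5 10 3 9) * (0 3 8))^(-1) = [8, 1, 9, 0, 4, 2, 10, 7, 6, 3, 5] = (0 8 6 10 5 2 9 3)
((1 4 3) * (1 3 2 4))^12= (4)= [0, 1, 2, 3, 4]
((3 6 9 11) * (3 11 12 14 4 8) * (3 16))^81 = (3 6 9 12 14 4 8 16) = [0, 1, 2, 6, 8, 5, 9, 7, 16, 12, 10, 11, 14, 13, 4, 15, 3]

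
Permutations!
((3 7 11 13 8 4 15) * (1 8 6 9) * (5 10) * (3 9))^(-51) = [0, 9, 2, 6, 8, 10, 13, 3, 1, 15, 5, 7, 12, 11, 14, 4] = (1 9 15 4 8)(3 6 13 11 7)(5 10)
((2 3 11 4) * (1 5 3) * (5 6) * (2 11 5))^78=[0, 1, 2, 3, 4, 5, 6, 7, 8, 9, 10, 11]=(11)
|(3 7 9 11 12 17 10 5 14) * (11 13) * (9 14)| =|(3 7 14)(5 9 13 11 12 17 10)| =21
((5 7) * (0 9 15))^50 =(0 15 9) =[15, 1, 2, 3, 4, 5, 6, 7, 8, 0, 10, 11, 12, 13, 14, 9]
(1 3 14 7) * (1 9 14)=(1 3)(7 9 14)=[0, 3, 2, 1, 4, 5, 6, 9, 8, 14, 10, 11, 12, 13, 7]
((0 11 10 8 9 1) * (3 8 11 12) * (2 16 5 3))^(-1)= (0 1 9 8 3 5 16 2 12)(10 11)= [1, 9, 12, 5, 4, 16, 6, 7, 3, 8, 11, 10, 0, 13, 14, 15, 2]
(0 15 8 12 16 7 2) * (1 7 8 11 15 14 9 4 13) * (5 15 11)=(0 14 9 4 13 1 7 2)(5 15)(8 12 16)=[14, 7, 0, 3, 13, 15, 6, 2, 12, 4, 10, 11, 16, 1, 9, 5, 8]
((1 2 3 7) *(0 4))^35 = (0 4)(1 7 3 2) = [4, 7, 1, 2, 0, 5, 6, 3]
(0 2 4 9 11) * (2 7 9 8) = [7, 1, 4, 3, 8, 5, 6, 9, 2, 11, 10, 0] = (0 7 9 11)(2 4 8)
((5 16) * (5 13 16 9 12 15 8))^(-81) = [0, 1, 2, 3, 4, 8, 6, 7, 15, 5, 10, 11, 9, 16, 14, 12, 13] = (5 8 15 12 9)(13 16)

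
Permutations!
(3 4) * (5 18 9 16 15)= (3 4)(5 18 9 16 15)= [0, 1, 2, 4, 3, 18, 6, 7, 8, 16, 10, 11, 12, 13, 14, 5, 15, 17, 9]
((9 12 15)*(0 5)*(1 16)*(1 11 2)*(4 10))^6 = (1 11)(2 16) = [0, 11, 16, 3, 4, 5, 6, 7, 8, 9, 10, 1, 12, 13, 14, 15, 2]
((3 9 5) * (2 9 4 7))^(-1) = (2 7 4 3 5 9) = [0, 1, 7, 5, 3, 9, 6, 4, 8, 2]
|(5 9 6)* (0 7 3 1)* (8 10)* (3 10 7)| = 3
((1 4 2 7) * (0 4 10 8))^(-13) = (0 4 2 7 1 10 8) = [4, 10, 7, 3, 2, 5, 6, 1, 0, 9, 8]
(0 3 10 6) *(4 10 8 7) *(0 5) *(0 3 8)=(0 8 7 4 10 6 5 3)=[8, 1, 2, 0, 10, 3, 5, 4, 7, 9, 6]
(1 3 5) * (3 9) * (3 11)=[0, 9, 2, 5, 4, 1, 6, 7, 8, 11, 10, 3]=(1 9 11 3 5)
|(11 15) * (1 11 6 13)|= 5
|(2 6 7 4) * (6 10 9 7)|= |(2 10 9 7 4)|= 5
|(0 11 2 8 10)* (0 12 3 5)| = 8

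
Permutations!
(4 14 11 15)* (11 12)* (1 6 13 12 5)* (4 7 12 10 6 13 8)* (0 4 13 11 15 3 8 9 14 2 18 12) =(0 4 2 18 12 15 7)(1 11 3 8 13 10 6 9 14 5) =[4, 11, 18, 8, 2, 1, 9, 0, 13, 14, 6, 3, 15, 10, 5, 7, 16, 17, 12]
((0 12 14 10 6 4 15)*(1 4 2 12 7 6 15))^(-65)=(0 15 10 14 12 2 6 7)(1 4)=[15, 4, 6, 3, 1, 5, 7, 0, 8, 9, 14, 11, 2, 13, 12, 10]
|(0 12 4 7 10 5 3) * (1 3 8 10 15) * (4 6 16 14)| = |(0 12 6 16 14 4 7 15 1 3)(5 8 10)| = 30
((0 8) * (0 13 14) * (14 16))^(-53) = (0 13 14 8 16) = [13, 1, 2, 3, 4, 5, 6, 7, 16, 9, 10, 11, 12, 14, 8, 15, 0]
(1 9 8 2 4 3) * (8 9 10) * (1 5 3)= [0, 10, 4, 5, 1, 3, 6, 7, 2, 9, 8]= (1 10 8 2 4)(3 5)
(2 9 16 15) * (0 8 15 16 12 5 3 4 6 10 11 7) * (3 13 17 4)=(0 8 15 2 9 12 5 13 17 4 6 10 11 7)=[8, 1, 9, 3, 6, 13, 10, 0, 15, 12, 11, 7, 5, 17, 14, 2, 16, 4]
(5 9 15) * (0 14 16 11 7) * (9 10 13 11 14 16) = [16, 1, 2, 3, 4, 10, 6, 0, 8, 15, 13, 7, 12, 11, 9, 5, 14] = (0 16 14 9 15 5 10 13 11 7)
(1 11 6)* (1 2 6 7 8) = (1 11 7 8)(2 6) = [0, 11, 6, 3, 4, 5, 2, 8, 1, 9, 10, 7]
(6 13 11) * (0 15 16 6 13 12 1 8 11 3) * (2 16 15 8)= (0 8 11 13 3)(1 2 16 6 12)= [8, 2, 16, 0, 4, 5, 12, 7, 11, 9, 10, 13, 1, 3, 14, 15, 6]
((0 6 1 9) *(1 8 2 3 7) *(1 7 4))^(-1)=(0 9 1 4 3 2 8 6)=[9, 4, 8, 2, 3, 5, 0, 7, 6, 1]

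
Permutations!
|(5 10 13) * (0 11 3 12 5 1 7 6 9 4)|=|(0 11 3 12 5 10 13 1 7 6 9 4)|=12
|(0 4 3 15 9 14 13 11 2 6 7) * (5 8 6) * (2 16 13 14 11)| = |(0 4 3 15 9 11 16 13 2 5 8 6 7)| = 13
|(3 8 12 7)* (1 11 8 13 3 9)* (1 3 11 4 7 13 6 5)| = 28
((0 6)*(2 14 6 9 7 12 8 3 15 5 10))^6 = (0 15)(2 12)(3 6)(5 9)(7 10)(8 14) = [15, 1, 12, 6, 4, 9, 3, 10, 14, 5, 7, 11, 2, 13, 8, 0]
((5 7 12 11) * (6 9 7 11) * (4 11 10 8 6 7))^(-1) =[0, 1, 2, 3, 9, 11, 8, 12, 10, 6, 5, 4, 7] =(4 9 6 8 10 5 11)(7 12)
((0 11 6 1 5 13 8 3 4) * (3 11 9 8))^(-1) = (0 4 3 13 5 1 6 11 8 9) = [4, 6, 2, 13, 3, 1, 11, 7, 9, 0, 10, 8, 12, 5]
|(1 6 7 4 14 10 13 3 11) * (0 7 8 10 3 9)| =|(0 7 4 14 3 11 1 6 8 10 13 9)| =12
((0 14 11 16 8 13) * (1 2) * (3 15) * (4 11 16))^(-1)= [13, 2, 1, 15, 11, 5, 6, 7, 16, 9, 10, 4, 12, 8, 0, 3, 14]= (0 13 8 16 14)(1 2)(3 15)(4 11)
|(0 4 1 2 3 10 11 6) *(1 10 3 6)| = |(0 4 10 11 1 2 6)| = 7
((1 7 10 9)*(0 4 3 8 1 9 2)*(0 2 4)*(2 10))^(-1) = (1 8 3 4 10 2 7) = [0, 8, 7, 4, 10, 5, 6, 1, 3, 9, 2]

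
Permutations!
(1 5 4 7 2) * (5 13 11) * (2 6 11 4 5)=(1 13 4 7 6 11 2)=[0, 13, 1, 3, 7, 5, 11, 6, 8, 9, 10, 2, 12, 4]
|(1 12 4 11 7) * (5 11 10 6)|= 8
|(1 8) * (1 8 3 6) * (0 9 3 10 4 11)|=8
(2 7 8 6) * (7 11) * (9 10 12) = (2 11 7 8 6)(9 10 12) = [0, 1, 11, 3, 4, 5, 2, 8, 6, 10, 12, 7, 9]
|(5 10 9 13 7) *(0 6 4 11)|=20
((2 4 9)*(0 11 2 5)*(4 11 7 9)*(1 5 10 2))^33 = (0 7 9 10 2 11 1 5) = [7, 5, 11, 3, 4, 0, 6, 9, 8, 10, 2, 1]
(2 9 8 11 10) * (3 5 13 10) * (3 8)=(2 9 3 5 13 10)(8 11)=[0, 1, 9, 5, 4, 13, 6, 7, 11, 3, 2, 8, 12, 10]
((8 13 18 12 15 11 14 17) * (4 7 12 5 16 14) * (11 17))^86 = [0, 1, 2, 3, 12, 14, 6, 15, 18, 9, 10, 7, 17, 5, 4, 8, 11, 13, 16] = (4 12 17 13 5 14)(7 15 8 18 16 11)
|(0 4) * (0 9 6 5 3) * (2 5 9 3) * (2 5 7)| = |(0 4 3)(2 7)(6 9)| = 6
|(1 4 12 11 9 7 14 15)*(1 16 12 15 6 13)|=|(1 4 15 16 12 11 9 7 14 6 13)|=11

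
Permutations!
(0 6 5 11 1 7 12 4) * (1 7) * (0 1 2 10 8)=[6, 2, 10, 3, 1, 11, 5, 12, 0, 9, 8, 7, 4]=(0 6 5 11 7 12 4 1 2 10 8)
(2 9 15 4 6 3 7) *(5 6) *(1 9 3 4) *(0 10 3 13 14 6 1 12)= (0 10 3 7 2 13 14 6 4 5 1 9 15 12)= [10, 9, 13, 7, 5, 1, 4, 2, 8, 15, 3, 11, 0, 14, 6, 12]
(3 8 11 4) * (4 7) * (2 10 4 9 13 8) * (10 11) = (2 11 7 9 13 8 10 4 3) = [0, 1, 11, 2, 3, 5, 6, 9, 10, 13, 4, 7, 12, 8]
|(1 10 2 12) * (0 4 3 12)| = 7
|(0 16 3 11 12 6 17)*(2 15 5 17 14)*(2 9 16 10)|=42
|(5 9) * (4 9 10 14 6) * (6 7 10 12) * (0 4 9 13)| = 12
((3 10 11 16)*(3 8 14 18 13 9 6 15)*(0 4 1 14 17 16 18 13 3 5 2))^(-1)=(0 2 5 15 6 9 13 14 1 4)(3 18 11 10)(8 16 17)=[2, 4, 5, 18, 0, 15, 9, 7, 16, 13, 3, 10, 12, 14, 1, 6, 17, 8, 11]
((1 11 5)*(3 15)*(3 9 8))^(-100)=(15)(1 5 11)=[0, 5, 2, 3, 4, 11, 6, 7, 8, 9, 10, 1, 12, 13, 14, 15]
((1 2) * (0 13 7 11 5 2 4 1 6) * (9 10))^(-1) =[6, 4, 5, 3, 1, 11, 2, 13, 8, 10, 9, 7, 12, 0] =(0 6 2 5 11 7 13)(1 4)(9 10)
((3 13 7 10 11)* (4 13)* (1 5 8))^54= (13)= [0, 1, 2, 3, 4, 5, 6, 7, 8, 9, 10, 11, 12, 13]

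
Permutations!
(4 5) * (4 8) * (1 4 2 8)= (1 4 5)(2 8)= [0, 4, 8, 3, 5, 1, 6, 7, 2]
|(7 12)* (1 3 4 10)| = 4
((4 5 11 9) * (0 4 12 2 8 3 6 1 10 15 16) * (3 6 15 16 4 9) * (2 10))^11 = (0 9 12 10 16)(1 6 8 2)(3 15 4 5 11) = [9, 6, 1, 15, 5, 11, 8, 7, 2, 12, 16, 3, 10, 13, 14, 4, 0]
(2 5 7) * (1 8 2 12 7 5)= (1 8 2)(7 12)= [0, 8, 1, 3, 4, 5, 6, 12, 2, 9, 10, 11, 7]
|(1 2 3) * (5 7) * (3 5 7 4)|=|(7)(1 2 5 4 3)|=5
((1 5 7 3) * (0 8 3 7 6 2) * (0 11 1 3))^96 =(1 5 6 2 11) =[0, 5, 11, 3, 4, 6, 2, 7, 8, 9, 10, 1]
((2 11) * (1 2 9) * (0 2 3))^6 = (11) = [0, 1, 2, 3, 4, 5, 6, 7, 8, 9, 10, 11]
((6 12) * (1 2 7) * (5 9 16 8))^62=(1 7 2)(5 16)(8 9)=[0, 7, 1, 3, 4, 16, 6, 2, 9, 8, 10, 11, 12, 13, 14, 15, 5]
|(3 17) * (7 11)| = 2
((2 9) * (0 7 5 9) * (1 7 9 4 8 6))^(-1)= (0 2 9)(1 6 8 4 5 7)= [2, 6, 9, 3, 5, 7, 8, 1, 4, 0]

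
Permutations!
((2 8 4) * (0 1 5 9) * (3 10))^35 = [9, 0, 4, 10, 8, 1, 6, 7, 2, 5, 3] = (0 9 5 1)(2 4 8)(3 10)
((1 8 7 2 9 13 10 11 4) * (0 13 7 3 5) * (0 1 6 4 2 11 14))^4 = (14) = [0, 1, 2, 3, 4, 5, 6, 7, 8, 9, 10, 11, 12, 13, 14]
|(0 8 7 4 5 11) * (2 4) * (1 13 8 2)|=|(0 2 4 5 11)(1 13 8 7)|=20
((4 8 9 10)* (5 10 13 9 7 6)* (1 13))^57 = (13)(4 6)(5 8)(7 10) = [0, 1, 2, 3, 6, 8, 4, 10, 5, 9, 7, 11, 12, 13]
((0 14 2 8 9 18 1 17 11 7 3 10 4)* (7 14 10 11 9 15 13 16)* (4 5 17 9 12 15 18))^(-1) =[4, 18, 14, 7, 9, 10, 6, 16, 2, 1, 0, 3, 17, 15, 11, 12, 13, 5, 8] =(0 4 9 1 18 8 2 14 11 3 7 16 13 15 12 17 5 10)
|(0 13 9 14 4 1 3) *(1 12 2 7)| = 10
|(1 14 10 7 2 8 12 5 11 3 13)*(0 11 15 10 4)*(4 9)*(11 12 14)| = |(0 12 5 15 10 7 2 8 14 9 4)(1 11 3 13)| = 44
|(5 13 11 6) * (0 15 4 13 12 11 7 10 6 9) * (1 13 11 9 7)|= |(0 15 4 11 7 10 6 5 12 9)(1 13)|= 10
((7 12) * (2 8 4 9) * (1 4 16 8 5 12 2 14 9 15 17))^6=[0, 15, 12, 3, 17, 7, 6, 5, 8, 9, 10, 11, 2, 13, 14, 1, 16, 4]=(1 15)(2 12)(4 17)(5 7)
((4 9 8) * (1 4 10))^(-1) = (1 10 8 9 4) = [0, 10, 2, 3, 1, 5, 6, 7, 9, 4, 8]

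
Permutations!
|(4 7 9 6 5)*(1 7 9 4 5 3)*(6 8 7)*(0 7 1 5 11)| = 10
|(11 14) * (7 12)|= 2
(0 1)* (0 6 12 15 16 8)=(0 1 6 12 15 16 8)=[1, 6, 2, 3, 4, 5, 12, 7, 0, 9, 10, 11, 15, 13, 14, 16, 8]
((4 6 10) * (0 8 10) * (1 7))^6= (0 8 10 4 6)= [8, 1, 2, 3, 6, 5, 0, 7, 10, 9, 4]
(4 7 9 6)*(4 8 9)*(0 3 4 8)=(0 3 4 7 8 9 6)=[3, 1, 2, 4, 7, 5, 0, 8, 9, 6]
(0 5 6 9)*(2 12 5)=[2, 1, 12, 3, 4, 6, 9, 7, 8, 0, 10, 11, 5]=(0 2 12 5 6 9)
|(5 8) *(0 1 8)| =|(0 1 8 5)| =4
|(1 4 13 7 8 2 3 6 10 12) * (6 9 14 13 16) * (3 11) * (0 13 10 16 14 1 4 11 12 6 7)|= |(0 13)(1 11 3 9)(2 12 4 14 10 6 16 7 8)|= 36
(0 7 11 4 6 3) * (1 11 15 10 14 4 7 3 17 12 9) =(0 3)(1 11 7 15 10 14 4 6 17 12 9) =[3, 11, 2, 0, 6, 5, 17, 15, 8, 1, 14, 7, 9, 13, 4, 10, 16, 12]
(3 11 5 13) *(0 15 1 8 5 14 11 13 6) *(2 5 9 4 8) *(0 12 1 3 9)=(0 15 3 13 9 4 8)(1 2 5 6 12)(11 14)=[15, 2, 5, 13, 8, 6, 12, 7, 0, 4, 10, 14, 1, 9, 11, 3]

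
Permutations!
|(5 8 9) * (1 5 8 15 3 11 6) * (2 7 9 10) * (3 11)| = |(1 5 15 11 6)(2 7 9 8 10)| = 5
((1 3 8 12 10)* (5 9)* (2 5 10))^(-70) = (1 8 2 9)(3 12 5 10) = [0, 8, 9, 12, 4, 10, 6, 7, 2, 1, 3, 11, 5]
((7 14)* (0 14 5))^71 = [5, 1, 2, 3, 4, 7, 6, 14, 8, 9, 10, 11, 12, 13, 0] = (0 5 7 14)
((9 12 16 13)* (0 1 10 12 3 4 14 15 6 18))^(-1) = (0 18 6 15 14 4 3 9 13 16 12 10 1) = [18, 0, 2, 9, 3, 5, 15, 7, 8, 13, 1, 11, 10, 16, 4, 14, 12, 17, 6]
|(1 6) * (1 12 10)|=4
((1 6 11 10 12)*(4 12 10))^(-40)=(12)=[0, 1, 2, 3, 4, 5, 6, 7, 8, 9, 10, 11, 12]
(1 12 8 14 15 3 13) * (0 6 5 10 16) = (0 6 5 10 16)(1 12 8 14 15 3 13) = [6, 12, 2, 13, 4, 10, 5, 7, 14, 9, 16, 11, 8, 1, 15, 3, 0]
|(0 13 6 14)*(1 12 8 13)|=|(0 1 12 8 13 6 14)|=7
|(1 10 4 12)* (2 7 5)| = |(1 10 4 12)(2 7 5)| = 12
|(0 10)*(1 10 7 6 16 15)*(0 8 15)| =4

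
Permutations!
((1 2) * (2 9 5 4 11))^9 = (1 4)(2 5)(9 11) = [0, 4, 5, 3, 1, 2, 6, 7, 8, 11, 10, 9]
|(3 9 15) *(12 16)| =|(3 9 15)(12 16)| =6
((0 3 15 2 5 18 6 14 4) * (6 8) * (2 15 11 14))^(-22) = (0 14 3 4 11)(2 8 5 6 18) = [14, 1, 8, 4, 11, 6, 18, 7, 5, 9, 10, 0, 12, 13, 3, 15, 16, 17, 2]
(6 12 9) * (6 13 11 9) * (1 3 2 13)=(1 3 2 13 11 9)(6 12)=[0, 3, 13, 2, 4, 5, 12, 7, 8, 1, 10, 9, 6, 11]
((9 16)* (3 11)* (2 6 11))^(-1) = (2 3 11 6)(9 16) = [0, 1, 3, 11, 4, 5, 2, 7, 8, 16, 10, 6, 12, 13, 14, 15, 9]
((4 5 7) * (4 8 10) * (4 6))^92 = (4 7 10)(5 8 6) = [0, 1, 2, 3, 7, 8, 5, 10, 6, 9, 4]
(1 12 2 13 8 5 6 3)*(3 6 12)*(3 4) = (1 4 3)(2 13 8 5 12) = [0, 4, 13, 1, 3, 12, 6, 7, 5, 9, 10, 11, 2, 8]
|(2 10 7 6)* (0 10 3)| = |(0 10 7 6 2 3)| = 6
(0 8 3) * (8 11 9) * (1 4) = (0 11 9 8 3)(1 4) = [11, 4, 2, 0, 1, 5, 6, 7, 3, 8, 10, 9]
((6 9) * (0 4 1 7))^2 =[1, 0, 2, 3, 7, 5, 6, 4, 8, 9] =(9)(0 1)(4 7)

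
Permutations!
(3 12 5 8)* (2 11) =(2 11)(3 12 5 8) =[0, 1, 11, 12, 4, 8, 6, 7, 3, 9, 10, 2, 5]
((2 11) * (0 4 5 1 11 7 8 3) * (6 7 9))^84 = (0 6 1 3 9 5 8 2 4 7 11) = [6, 3, 4, 9, 7, 8, 1, 11, 2, 5, 10, 0]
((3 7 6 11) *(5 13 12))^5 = (3 7 6 11)(5 12 13) = [0, 1, 2, 7, 4, 12, 11, 6, 8, 9, 10, 3, 13, 5]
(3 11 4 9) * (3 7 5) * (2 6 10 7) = (2 6 10 7 5 3 11 4 9) = [0, 1, 6, 11, 9, 3, 10, 5, 8, 2, 7, 4]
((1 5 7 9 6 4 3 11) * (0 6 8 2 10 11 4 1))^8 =[10, 0, 9, 3, 4, 6, 11, 1, 7, 5, 8, 2] =(0 10 8 7 1)(2 9 5 6 11)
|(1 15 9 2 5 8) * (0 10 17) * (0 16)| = 12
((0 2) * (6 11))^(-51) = (0 2)(6 11) = [2, 1, 0, 3, 4, 5, 11, 7, 8, 9, 10, 6]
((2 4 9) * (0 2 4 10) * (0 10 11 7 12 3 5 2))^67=[0, 1, 11, 5, 9, 2, 6, 12, 8, 4, 10, 7, 3]=(2 11 7 12 3 5)(4 9)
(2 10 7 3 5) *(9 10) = (2 9 10 7 3 5) = [0, 1, 9, 5, 4, 2, 6, 3, 8, 10, 7]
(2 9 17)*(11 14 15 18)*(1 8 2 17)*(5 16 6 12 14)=(1 8 2 9)(5 16 6 12 14 15 18 11)=[0, 8, 9, 3, 4, 16, 12, 7, 2, 1, 10, 5, 14, 13, 15, 18, 6, 17, 11]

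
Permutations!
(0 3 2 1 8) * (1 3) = (0 1 8)(2 3) = [1, 8, 3, 2, 4, 5, 6, 7, 0]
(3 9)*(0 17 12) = (0 17 12)(3 9) = [17, 1, 2, 9, 4, 5, 6, 7, 8, 3, 10, 11, 0, 13, 14, 15, 16, 12]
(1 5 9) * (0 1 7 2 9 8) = (0 1 5 8)(2 9 7) = [1, 5, 9, 3, 4, 8, 6, 2, 0, 7]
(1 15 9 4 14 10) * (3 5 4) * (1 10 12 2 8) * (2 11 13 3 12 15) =(1 2 8)(3 5 4 14 15 9 12 11 13) =[0, 2, 8, 5, 14, 4, 6, 7, 1, 12, 10, 13, 11, 3, 15, 9]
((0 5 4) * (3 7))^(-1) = (0 4 5)(3 7) = [4, 1, 2, 7, 5, 0, 6, 3]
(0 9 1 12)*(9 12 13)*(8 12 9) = (0 9 1 13 8 12) = [9, 13, 2, 3, 4, 5, 6, 7, 12, 1, 10, 11, 0, 8]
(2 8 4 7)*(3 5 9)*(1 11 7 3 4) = (1 11 7 2 8)(3 5 9 4) = [0, 11, 8, 5, 3, 9, 6, 2, 1, 4, 10, 7]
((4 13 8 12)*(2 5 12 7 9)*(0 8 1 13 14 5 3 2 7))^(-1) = (0 8)(1 13)(2 3)(4 12 5 14)(7 9) = [8, 13, 3, 2, 12, 14, 6, 9, 0, 7, 10, 11, 5, 1, 4]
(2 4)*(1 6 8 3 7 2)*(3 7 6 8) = [0, 8, 4, 6, 1, 5, 3, 2, 7] = (1 8 7 2 4)(3 6)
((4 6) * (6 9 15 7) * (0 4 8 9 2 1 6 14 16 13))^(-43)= (0 8 16 1 7 4 9 13 6 14 2 15)= [8, 7, 15, 3, 9, 5, 14, 4, 16, 13, 10, 11, 12, 6, 2, 0, 1]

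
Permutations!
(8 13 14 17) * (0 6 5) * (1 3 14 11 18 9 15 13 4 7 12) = (0 6 5)(1 3 14 17 8 4 7 12)(9 15 13 11 18) = [6, 3, 2, 14, 7, 0, 5, 12, 4, 15, 10, 18, 1, 11, 17, 13, 16, 8, 9]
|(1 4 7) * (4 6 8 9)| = 6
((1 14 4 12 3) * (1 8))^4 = (1 3 4)(8 12 14) = [0, 3, 2, 4, 1, 5, 6, 7, 12, 9, 10, 11, 14, 13, 8]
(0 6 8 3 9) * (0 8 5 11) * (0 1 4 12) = (0 6 5 11 1 4 12)(3 9 8) = [6, 4, 2, 9, 12, 11, 5, 7, 3, 8, 10, 1, 0]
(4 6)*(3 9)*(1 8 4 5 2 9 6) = (1 8 4)(2 9 3 6 5) = [0, 8, 9, 6, 1, 2, 5, 7, 4, 3]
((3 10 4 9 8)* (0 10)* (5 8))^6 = [3, 1, 2, 8, 10, 9, 6, 7, 5, 4, 0] = (0 3 8 5 9 4 10)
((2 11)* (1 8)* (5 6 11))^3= (1 8)(2 11 6 5)= [0, 8, 11, 3, 4, 2, 5, 7, 1, 9, 10, 6]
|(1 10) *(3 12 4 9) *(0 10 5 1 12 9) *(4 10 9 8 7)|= |(0 9 3 8 7 4)(1 5)(10 12)|= 6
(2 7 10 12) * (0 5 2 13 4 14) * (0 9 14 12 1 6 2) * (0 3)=(0 5 3)(1 6 2 7 10)(4 12 13)(9 14)=[5, 6, 7, 0, 12, 3, 2, 10, 8, 14, 1, 11, 13, 4, 9]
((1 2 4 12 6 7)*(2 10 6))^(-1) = (1 7 6 10)(2 12 4) = [0, 7, 12, 3, 2, 5, 10, 6, 8, 9, 1, 11, 4]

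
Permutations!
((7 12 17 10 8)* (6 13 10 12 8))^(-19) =(6 10 13)(7 8)(12 17) =[0, 1, 2, 3, 4, 5, 10, 8, 7, 9, 13, 11, 17, 6, 14, 15, 16, 12]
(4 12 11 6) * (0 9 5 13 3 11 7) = [9, 1, 2, 11, 12, 13, 4, 0, 8, 5, 10, 6, 7, 3] = (0 9 5 13 3 11 6 4 12 7)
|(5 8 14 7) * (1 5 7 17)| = |(1 5 8 14 17)| = 5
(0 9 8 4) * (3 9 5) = (0 5 3 9 8 4) = [5, 1, 2, 9, 0, 3, 6, 7, 4, 8]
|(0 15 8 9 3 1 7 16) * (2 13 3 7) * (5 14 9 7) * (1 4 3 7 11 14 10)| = |(0 15 8 11 14 9 5 10 1 2 13 7 16)(3 4)| = 26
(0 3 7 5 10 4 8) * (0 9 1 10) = [3, 10, 2, 7, 8, 0, 6, 5, 9, 1, 4] = (0 3 7 5)(1 10 4 8 9)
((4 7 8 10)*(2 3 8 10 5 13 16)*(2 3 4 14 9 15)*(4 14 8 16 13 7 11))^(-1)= (2 15 9 14)(3 16)(4 11)(5 8 10 7)= [0, 1, 15, 16, 11, 8, 6, 5, 10, 14, 7, 4, 12, 13, 2, 9, 3]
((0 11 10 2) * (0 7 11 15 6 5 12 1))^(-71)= (0 15 6 5 12 1)(2 7 11 10)= [15, 0, 7, 3, 4, 12, 5, 11, 8, 9, 2, 10, 1, 13, 14, 6]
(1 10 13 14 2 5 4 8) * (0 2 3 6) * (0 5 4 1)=[2, 10, 4, 6, 8, 1, 5, 7, 0, 9, 13, 11, 12, 14, 3]=(0 2 4 8)(1 10 13 14 3 6 5)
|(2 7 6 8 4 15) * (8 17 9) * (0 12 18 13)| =|(0 12 18 13)(2 7 6 17 9 8 4 15)| =8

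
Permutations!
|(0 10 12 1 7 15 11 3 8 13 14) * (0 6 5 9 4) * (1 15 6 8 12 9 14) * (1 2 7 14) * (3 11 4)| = |(0 10 9 3 12 15 4)(1 14 8 13 2 7 6 5)| = 56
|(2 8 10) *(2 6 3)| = 5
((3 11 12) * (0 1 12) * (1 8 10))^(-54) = [10, 3, 2, 0, 4, 5, 6, 7, 1, 9, 12, 8, 11] = (0 10 12 11 8 1 3)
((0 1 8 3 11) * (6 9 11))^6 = [11, 0, 2, 8, 4, 5, 3, 7, 1, 6, 10, 9] = (0 11 9 6 3 8 1)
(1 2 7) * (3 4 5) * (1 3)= [0, 2, 7, 4, 5, 1, 6, 3]= (1 2 7 3 4 5)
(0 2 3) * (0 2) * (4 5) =(2 3)(4 5) =[0, 1, 3, 2, 5, 4]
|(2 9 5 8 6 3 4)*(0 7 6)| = |(0 7 6 3 4 2 9 5 8)| = 9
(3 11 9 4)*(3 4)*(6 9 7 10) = [0, 1, 2, 11, 4, 5, 9, 10, 8, 3, 6, 7] = (3 11 7 10 6 9)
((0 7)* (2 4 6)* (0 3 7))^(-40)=(7)(2 6 4)=[0, 1, 6, 3, 2, 5, 4, 7]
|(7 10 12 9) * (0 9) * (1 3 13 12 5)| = |(0 9 7 10 5 1 3 13 12)| = 9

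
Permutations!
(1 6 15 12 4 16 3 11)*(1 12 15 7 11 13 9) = [0, 6, 2, 13, 16, 5, 7, 11, 8, 1, 10, 12, 4, 9, 14, 15, 3] = (1 6 7 11 12 4 16 3 13 9)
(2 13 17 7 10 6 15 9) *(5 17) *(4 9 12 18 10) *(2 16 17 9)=(2 13 5 9 16 17 7 4)(6 15 12 18 10)=[0, 1, 13, 3, 2, 9, 15, 4, 8, 16, 6, 11, 18, 5, 14, 12, 17, 7, 10]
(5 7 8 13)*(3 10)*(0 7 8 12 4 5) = (0 7 12 4 5 8 13)(3 10) = [7, 1, 2, 10, 5, 8, 6, 12, 13, 9, 3, 11, 4, 0]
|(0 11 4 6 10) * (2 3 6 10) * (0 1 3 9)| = |(0 11 4 10 1 3 6 2 9)| = 9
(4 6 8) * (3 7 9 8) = (3 7 9 8 4 6) = [0, 1, 2, 7, 6, 5, 3, 9, 4, 8]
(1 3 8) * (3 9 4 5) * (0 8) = [8, 9, 2, 0, 5, 3, 6, 7, 1, 4] = (0 8 1 9 4 5 3)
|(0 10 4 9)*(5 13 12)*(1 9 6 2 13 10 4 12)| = 21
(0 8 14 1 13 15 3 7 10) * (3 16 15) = (0 8 14 1 13 3 7 10)(15 16) = [8, 13, 2, 7, 4, 5, 6, 10, 14, 9, 0, 11, 12, 3, 1, 16, 15]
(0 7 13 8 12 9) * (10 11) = (0 7 13 8 12 9)(10 11) = [7, 1, 2, 3, 4, 5, 6, 13, 12, 0, 11, 10, 9, 8]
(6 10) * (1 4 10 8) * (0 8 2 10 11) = [8, 4, 10, 3, 11, 5, 2, 7, 1, 9, 6, 0] = (0 8 1 4 11)(2 10 6)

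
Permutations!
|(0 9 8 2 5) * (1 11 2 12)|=8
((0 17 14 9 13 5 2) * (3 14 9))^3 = [13, 1, 9, 14, 4, 17, 6, 7, 8, 2, 10, 11, 12, 0, 3, 15, 16, 5] = (0 13)(2 9)(3 14)(5 17)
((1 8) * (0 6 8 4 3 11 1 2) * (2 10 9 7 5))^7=[2, 11, 5, 4, 1, 7, 0, 9, 6, 10, 8, 3]=(0 2 5 7 9 10 8 6)(1 11 3 4)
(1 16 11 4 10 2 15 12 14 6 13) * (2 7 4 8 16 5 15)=(1 5 15 12 14 6 13)(4 10 7)(8 16 11)=[0, 5, 2, 3, 10, 15, 13, 4, 16, 9, 7, 8, 14, 1, 6, 12, 11]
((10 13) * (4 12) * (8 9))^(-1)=(4 12)(8 9)(10 13)=[0, 1, 2, 3, 12, 5, 6, 7, 9, 8, 13, 11, 4, 10]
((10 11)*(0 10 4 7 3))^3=[4, 1, 2, 11, 0, 5, 6, 10, 8, 9, 7, 3]=(0 4)(3 11)(7 10)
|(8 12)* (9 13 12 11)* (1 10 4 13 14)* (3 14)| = |(1 10 4 13 12 8 11 9 3 14)| = 10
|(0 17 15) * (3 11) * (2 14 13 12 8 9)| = |(0 17 15)(2 14 13 12 8 9)(3 11)| = 6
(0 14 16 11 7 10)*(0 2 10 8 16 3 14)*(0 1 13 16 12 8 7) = [1, 13, 10, 14, 4, 5, 6, 7, 12, 9, 2, 0, 8, 16, 3, 15, 11] = (0 1 13 16 11)(2 10)(3 14)(8 12)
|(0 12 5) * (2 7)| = 6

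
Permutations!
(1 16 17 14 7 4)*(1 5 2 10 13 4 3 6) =(1 16 17 14 7 3 6)(2 10 13 4 5) =[0, 16, 10, 6, 5, 2, 1, 3, 8, 9, 13, 11, 12, 4, 7, 15, 17, 14]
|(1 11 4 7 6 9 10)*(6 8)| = |(1 11 4 7 8 6 9 10)| = 8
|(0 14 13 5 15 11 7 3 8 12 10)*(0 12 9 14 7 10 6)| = 13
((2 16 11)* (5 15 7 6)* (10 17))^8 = (17)(2 11 16) = [0, 1, 11, 3, 4, 5, 6, 7, 8, 9, 10, 16, 12, 13, 14, 15, 2, 17]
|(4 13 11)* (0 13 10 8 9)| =|(0 13 11 4 10 8 9)| =7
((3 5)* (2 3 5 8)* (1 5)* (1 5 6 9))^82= (1 6 9)(2 3 8)= [0, 6, 3, 8, 4, 5, 9, 7, 2, 1]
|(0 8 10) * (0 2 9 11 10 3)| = |(0 8 3)(2 9 11 10)| = 12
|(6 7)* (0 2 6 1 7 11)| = |(0 2 6 11)(1 7)| = 4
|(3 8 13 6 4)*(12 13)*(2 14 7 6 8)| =|(2 14 7 6 4 3)(8 12 13)| =6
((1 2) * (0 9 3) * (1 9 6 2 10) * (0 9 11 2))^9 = (0 6)(1 10)(2 11)(3 9) = [6, 10, 11, 9, 4, 5, 0, 7, 8, 3, 1, 2]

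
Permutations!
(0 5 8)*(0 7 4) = (0 5 8 7 4) = [5, 1, 2, 3, 0, 8, 6, 4, 7]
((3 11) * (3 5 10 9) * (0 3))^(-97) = (0 9 10 5 11 3) = [9, 1, 2, 0, 4, 11, 6, 7, 8, 10, 5, 3]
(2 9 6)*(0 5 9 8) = [5, 1, 8, 3, 4, 9, 2, 7, 0, 6] = (0 5 9 6 2 8)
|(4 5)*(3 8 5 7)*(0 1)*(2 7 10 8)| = 12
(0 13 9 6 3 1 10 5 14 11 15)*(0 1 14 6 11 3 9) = (0 13)(1 10 5 6 9 11 15)(3 14) = [13, 10, 2, 14, 4, 6, 9, 7, 8, 11, 5, 15, 12, 0, 3, 1]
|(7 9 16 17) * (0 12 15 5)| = |(0 12 15 5)(7 9 16 17)| = 4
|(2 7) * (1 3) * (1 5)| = 6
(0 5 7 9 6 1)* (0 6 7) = (0 5)(1 6)(7 9) = [5, 6, 2, 3, 4, 0, 1, 9, 8, 7]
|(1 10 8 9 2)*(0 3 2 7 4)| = |(0 3 2 1 10 8 9 7 4)| = 9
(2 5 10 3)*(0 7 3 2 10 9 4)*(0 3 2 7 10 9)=(0 10 7 2 5)(3 9 4)=[10, 1, 5, 9, 3, 0, 6, 2, 8, 4, 7]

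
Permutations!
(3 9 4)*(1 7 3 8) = (1 7 3 9 4 8) = [0, 7, 2, 9, 8, 5, 6, 3, 1, 4]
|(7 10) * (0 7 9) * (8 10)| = 5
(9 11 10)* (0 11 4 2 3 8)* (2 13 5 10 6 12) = (0 11 6 12 2 3 8)(4 13 5 10 9) = [11, 1, 3, 8, 13, 10, 12, 7, 0, 4, 9, 6, 2, 5]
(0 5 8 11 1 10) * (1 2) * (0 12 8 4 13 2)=[5, 10, 1, 3, 13, 4, 6, 7, 11, 9, 12, 0, 8, 2]=(0 5 4 13 2 1 10 12 8 11)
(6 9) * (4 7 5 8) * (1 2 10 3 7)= [0, 2, 10, 7, 1, 8, 9, 5, 4, 6, 3]= (1 2 10 3 7 5 8 4)(6 9)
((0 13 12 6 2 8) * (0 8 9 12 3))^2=[3, 1, 12, 13, 4, 5, 9, 7, 8, 6, 10, 11, 2, 0]=(0 3 13)(2 12)(6 9)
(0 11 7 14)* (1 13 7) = (0 11 1 13 7 14) = [11, 13, 2, 3, 4, 5, 6, 14, 8, 9, 10, 1, 12, 7, 0]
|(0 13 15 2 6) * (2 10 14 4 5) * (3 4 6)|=12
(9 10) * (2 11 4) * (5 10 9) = (2 11 4)(5 10) = [0, 1, 11, 3, 2, 10, 6, 7, 8, 9, 5, 4]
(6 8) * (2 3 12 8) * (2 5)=(2 3 12 8 6 5)=[0, 1, 3, 12, 4, 2, 5, 7, 6, 9, 10, 11, 8]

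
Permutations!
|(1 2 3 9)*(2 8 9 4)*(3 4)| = 6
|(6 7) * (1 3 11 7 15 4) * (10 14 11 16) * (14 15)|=|(1 3 16 10 15 4)(6 14 11 7)|=12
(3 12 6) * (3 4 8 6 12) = (12)(4 8 6) = [0, 1, 2, 3, 8, 5, 4, 7, 6, 9, 10, 11, 12]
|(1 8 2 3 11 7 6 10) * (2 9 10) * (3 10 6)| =6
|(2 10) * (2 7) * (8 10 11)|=|(2 11 8 10 7)|=5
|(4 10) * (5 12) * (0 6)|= |(0 6)(4 10)(5 12)|= 2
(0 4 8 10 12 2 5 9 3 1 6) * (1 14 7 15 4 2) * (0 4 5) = (0 2)(1 6 4 8 10 12)(3 14 7 15 5 9) = [2, 6, 0, 14, 8, 9, 4, 15, 10, 3, 12, 11, 1, 13, 7, 5]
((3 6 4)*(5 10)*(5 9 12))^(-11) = (3 6 4)(5 10 9 12) = [0, 1, 2, 6, 3, 10, 4, 7, 8, 12, 9, 11, 5]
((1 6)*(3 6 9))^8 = (9) = [0, 1, 2, 3, 4, 5, 6, 7, 8, 9]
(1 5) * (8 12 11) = [0, 5, 2, 3, 4, 1, 6, 7, 12, 9, 10, 8, 11] = (1 5)(8 12 11)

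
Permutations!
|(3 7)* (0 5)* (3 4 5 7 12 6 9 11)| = |(0 7 4 5)(3 12 6 9 11)| = 20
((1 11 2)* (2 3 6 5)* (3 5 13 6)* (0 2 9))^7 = (0 2 1 11 5 9)(6 13) = [2, 11, 1, 3, 4, 9, 13, 7, 8, 0, 10, 5, 12, 6]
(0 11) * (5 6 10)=(0 11)(5 6 10)=[11, 1, 2, 3, 4, 6, 10, 7, 8, 9, 5, 0]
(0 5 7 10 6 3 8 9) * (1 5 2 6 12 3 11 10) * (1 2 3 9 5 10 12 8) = (0 3 1 10 8 5 7 2 6 11 12 9) = [3, 10, 6, 1, 4, 7, 11, 2, 5, 0, 8, 12, 9]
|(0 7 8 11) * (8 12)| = |(0 7 12 8 11)| = 5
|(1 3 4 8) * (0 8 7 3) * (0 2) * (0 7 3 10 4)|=8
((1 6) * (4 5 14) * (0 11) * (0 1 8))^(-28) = [1, 8, 2, 3, 14, 4, 0, 7, 11, 9, 10, 6, 12, 13, 5] = (0 1 8 11 6)(4 14 5)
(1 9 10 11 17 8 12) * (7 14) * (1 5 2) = [0, 9, 1, 3, 4, 2, 6, 14, 12, 10, 11, 17, 5, 13, 7, 15, 16, 8] = (1 9 10 11 17 8 12 5 2)(7 14)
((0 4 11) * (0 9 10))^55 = [0, 1, 2, 3, 4, 5, 6, 7, 8, 9, 10, 11] = (11)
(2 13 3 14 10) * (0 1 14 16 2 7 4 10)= (0 1 14)(2 13 3 16)(4 10 7)= [1, 14, 13, 16, 10, 5, 6, 4, 8, 9, 7, 11, 12, 3, 0, 15, 2]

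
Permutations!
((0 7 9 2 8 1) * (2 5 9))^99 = [1, 8, 7, 3, 4, 9, 6, 0, 2, 5] = (0 1 8 2 7)(5 9)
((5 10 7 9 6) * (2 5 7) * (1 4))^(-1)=[0, 4, 10, 3, 1, 2, 9, 6, 8, 7, 5]=(1 4)(2 10 5)(6 9 7)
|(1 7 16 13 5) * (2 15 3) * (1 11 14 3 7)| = 9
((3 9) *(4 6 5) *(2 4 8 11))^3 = (2 5)(3 9)(4 8)(6 11) = [0, 1, 5, 9, 8, 2, 11, 7, 4, 3, 10, 6]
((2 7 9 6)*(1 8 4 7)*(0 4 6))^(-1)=(0 9 7 4)(1 2 6 8)=[9, 2, 6, 3, 0, 5, 8, 4, 1, 7]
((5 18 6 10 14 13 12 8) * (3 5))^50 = [0, 1, 2, 14, 4, 13, 8, 7, 10, 9, 3, 11, 6, 18, 5, 15, 16, 17, 12] = (3 14 5 13 18 12 6 8 10)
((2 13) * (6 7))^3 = [0, 1, 13, 3, 4, 5, 7, 6, 8, 9, 10, 11, 12, 2] = (2 13)(6 7)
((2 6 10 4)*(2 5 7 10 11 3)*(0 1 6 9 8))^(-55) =(0 1 6 11 3 2 9 8)(4 5 7 10) =[1, 6, 9, 2, 5, 7, 11, 10, 0, 8, 4, 3]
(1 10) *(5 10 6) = (1 6 5 10) = [0, 6, 2, 3, 4, 10, 5, 7, 8, 9, 1]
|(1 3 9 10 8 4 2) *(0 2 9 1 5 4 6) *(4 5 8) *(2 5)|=30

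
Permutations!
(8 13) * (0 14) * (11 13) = [14, 1, 2, 3, 4, 5, 6, 7, 11, 9, 10, 13, 12, 8, 0] = (0 14)(8 11 13)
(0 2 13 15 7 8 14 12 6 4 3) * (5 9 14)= (0 2 13 15 7 8 5 9 14 12 6 4 3)= [2, 1, 13, 0, 3, 9, 4, 8, 5, 14, 10, 11, 6, 15, 12, 7]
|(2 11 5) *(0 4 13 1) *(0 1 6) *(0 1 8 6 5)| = |(0 4 13 5 2 11)(1 8 6)| = 6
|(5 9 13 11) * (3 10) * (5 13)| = |(3 10)(5 9)(11 13)| = 2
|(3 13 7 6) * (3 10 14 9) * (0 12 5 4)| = 28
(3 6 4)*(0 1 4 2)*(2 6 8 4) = [1, 2, 0, 8, 3, 5, 6, 7, 4] = (0 1 2)(3 8 4)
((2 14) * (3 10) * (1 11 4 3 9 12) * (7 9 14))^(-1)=[0, 12, 14, 4, 11, 5, 6, 2, 8, 7, 3, 1, 9, 13, 10]=(1 12 9 7 2 14 10 3 4 11)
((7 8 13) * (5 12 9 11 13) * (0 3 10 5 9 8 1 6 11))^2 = (0 10 12 9 3 5 8)(1 11 7 6 13) = [10, 11, 2, 5, 4, 8, 13, 6, 0, 3, 12, 7, 9, 1]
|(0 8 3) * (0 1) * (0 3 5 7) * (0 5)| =|(0 8)(1 3)(5 7)| =2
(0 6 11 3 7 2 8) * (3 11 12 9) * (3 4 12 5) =(0 6 5 3 7 2 8)(4 12 9) =[6, 1, 8, 7, 12, 3, 5, 2, 0, 4, 10, 11, 9]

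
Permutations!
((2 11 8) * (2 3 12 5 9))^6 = (2 9 5 12 3 8 11) = [0, 1, 9, 8, 4, 12, 6, 7, 11, 5, 10, 2, 3]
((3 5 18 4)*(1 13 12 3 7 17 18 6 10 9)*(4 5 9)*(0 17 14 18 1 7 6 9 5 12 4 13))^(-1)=(0 1 17)(3 12 18 14 7 9 5)(4 13 10 6)=[1, 17, 2, 12, 13, 3, 4, 9, 8, 5, 6, 11, 18, 10, 7, 15, 16, 0, 14]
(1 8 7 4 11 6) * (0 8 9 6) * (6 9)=(0 8 7 4 11)(1 6)=[8, 6, 2, 3, 11, 5, 1, 4, 7, 9, 10, 0]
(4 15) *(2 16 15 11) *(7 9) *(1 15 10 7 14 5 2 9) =[0, 15, 16, 3, 11, 2, 6, 1, 8, 14, 7, 9, 12, 13, 5, 4, 10] =(1 15 4 11 9 14 5 2 16 10 7)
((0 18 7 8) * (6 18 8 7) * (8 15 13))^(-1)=(0 8 13 15)(6 18)=[8, 1, 2, 3, 4, 5, 18, 7, 13, 9, 10, 11, 12, 15, 14, 0, 16, 17, 6]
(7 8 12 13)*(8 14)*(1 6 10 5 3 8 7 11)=(1 6 10 5 3 8 12 13 11)(7 14)=[0, 6, 2, 8, 4, 3, 10, 14, 12, 9, 5, 1, 13, 11, 7]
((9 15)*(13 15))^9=(15)=[0, 1, 2, 3, 4, 5, 6, 7, 8, 9, 10, 11, 12, 13, 14, 15]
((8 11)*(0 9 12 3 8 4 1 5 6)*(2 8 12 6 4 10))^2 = (12)(0 6 9)(1 4 5)(2 11)(8 10) = [6, 4, 11, 3, 5, 1, 9, 7, 10, 0, 8, 2, 12]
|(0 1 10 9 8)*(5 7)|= 10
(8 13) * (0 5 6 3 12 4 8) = [5, 1, 2, 12, 8, 6, 3, 7, 13, 9, 10, 11, 4, 0] = (0 5 6 3 12 4 8 13)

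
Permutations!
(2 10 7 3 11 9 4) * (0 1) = (0 1)(2 10 7 3 11 9 4) = [1, 0, 10, 11, 2, 5, 6, 3, 8, 4, 7, 9]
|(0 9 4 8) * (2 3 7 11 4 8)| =|(0 9 8)(2 3 7 11 4)| =15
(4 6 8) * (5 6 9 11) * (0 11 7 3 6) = [11, 1, 2, 6, 9, 0, 8, 3, 4, 7, 10, 5] = (0 11 5)(3 6 8 4 9 7)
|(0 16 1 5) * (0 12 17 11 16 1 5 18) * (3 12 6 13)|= |(0 1 18)(3 12 17 11 16 5 6 13)|= 24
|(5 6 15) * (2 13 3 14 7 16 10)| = 21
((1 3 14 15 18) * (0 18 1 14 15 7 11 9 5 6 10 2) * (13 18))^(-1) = [2, 15, 10, 1, 4, 9, 5, 14, 8, 11, 6, 7, 12, 0, 18, 3, 16, 17, 13] = (0 2 10 6 5 9 11 7 14 18 13)(1 15 3)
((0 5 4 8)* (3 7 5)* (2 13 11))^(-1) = [8, 1, 11, 0, 5, 7, 6, 3, 4, 9, 10, 13, 12, 2] = (0 8 4 5 7 3)(2 11 13)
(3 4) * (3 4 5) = (3 5) = [0, 1, 2, 5, 4, 3]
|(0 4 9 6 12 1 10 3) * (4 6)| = 6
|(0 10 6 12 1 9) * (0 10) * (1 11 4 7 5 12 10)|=|(1 9)(4 7 5 12 11)(6 10)|=10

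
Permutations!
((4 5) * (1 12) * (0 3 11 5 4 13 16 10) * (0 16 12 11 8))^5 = [8, 1, 2, 0, 4, 5, 6, 7, 3, 9, 16, 11, 12, 13, 14, 15, 10] = (0 8 3)(10 16)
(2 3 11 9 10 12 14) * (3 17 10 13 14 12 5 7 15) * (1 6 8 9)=[0, 6, 17, 11, 4, 7, 8, 15, 9, 13, 5, 1, 12, 14, 2, 3, 16, 10]=(1 6 8 9 13 14 2 17 10 5 7 15 3 11)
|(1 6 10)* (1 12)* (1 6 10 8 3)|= 6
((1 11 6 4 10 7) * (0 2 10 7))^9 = (1 7 4 6 11) = [0, 7, 2, 3, 6, 5, 11, 4, 8, 9, 10, 1]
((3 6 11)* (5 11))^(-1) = (3 11 5 6) = [0, 1, 2, 11, 4, 6, 3, 7, 8, 9, 10, 5]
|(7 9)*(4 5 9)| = 4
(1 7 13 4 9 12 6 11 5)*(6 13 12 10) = (1 7 12 13 4 9 10 6 11 5) = [0, 7, 2, 3, 9, 1, 11, 12, 8, 10, 6, 5, 13, 4]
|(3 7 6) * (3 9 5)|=|(3 7 6 9 5)|=5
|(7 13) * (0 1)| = |(0 1)(7 13)| = 2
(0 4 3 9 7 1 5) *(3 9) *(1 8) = (0 4 9 7 8 1 5) = [4, 5, 2, 3, 9, 0, 6, 8, 1, 7]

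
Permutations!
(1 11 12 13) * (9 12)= (1 11 9 12 13)= [0, 11, 2, 3, 4, 5, 6, 7, 8, 12, 10, 9, 13, 1]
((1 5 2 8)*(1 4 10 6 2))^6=(2 8 4 10 6)=[0, 1, 8, 3, 10, 5, 2, 7, 4, 9, 6]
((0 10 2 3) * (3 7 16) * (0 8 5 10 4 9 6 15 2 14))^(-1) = (0 14 10 5 8 3 16 7 2 15 6 9 4) = [14, 1, 15, 16, 0, 8, 9, 2, 3, 4, 5, 11, 12, 13, 10, 6, 7]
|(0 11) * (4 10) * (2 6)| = 2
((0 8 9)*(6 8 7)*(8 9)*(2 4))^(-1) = [9, 1, 4, 3, 2, 5, 7, 0, 8, 6] = (0 9 6 7)(2 4)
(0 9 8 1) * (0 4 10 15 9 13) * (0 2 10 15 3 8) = (0 13 2 10 3 8 1 4 15 9) = [13, 4, 10, 8, 15, 5, 6, 7, 1, 0, 3, 11, 12, 2, 14, 9]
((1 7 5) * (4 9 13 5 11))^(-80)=(1 9 7 13 11 5 4)=[0, 9, 2, 3, 1, 4, 6, 13, 8, 7, 10, 5, 12, 11]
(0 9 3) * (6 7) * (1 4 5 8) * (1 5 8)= (0 9 3)(1 4 8 5)(6 7)= [9, 4, 2, 0, 8, 1, 7, 6, 5, 3]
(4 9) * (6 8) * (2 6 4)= (2 6 8 4 9)= [0, 1, 6, 3, 9, 5, 8, 7, 4, 2]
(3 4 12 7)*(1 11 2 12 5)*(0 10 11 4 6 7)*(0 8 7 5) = (0 10 11 2 12 8 7 3 6 5 1 4) = [10, 4, 12, 6, 0, 1, 5, 3, 7, 9, 11, 2, 8]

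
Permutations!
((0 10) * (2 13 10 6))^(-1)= (0 10 13 2 6)= [10, 1, 6, 3, 4, 5, 0, 7, 8, 9, 13, 11, 12, 2]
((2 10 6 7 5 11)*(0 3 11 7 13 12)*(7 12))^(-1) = (0 12 5 7 13 6 10 2 11 3) = [12, 1, 11, 0, 4, 7, 10, 13, 8, 9, 2, 3, 5, 6]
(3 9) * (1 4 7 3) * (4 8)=[0, 8, 2, 9, 7, 5, 6, 3, 4, 1]=(1 8 4 7 3 9)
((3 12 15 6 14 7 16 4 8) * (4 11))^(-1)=[0, 1, 2, 8, 11, 5, 15, 14, 4, 9, 10, 16, 3, 13, 6, 12, 7]=(3 8 4 11 16 7 14 6 15 12)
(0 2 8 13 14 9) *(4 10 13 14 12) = (0 2 8 14 9)(4 10 13 12) = [2, 1, 8, 3, 10, 5, 6, 7, 14, 0, 13, 11, 4, 12, 9]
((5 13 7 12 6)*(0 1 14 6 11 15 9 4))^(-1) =(0 4 9 15 11 12 7 13 5 6 14 1) =[4, 0, 2, 3, 9, 6, 14, 13, 8, 15, 10, 12, 7, 5, 1, 11]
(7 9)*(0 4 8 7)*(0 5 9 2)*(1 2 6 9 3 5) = (0 4 8 7 6 9 1 2)(3 5) = [4, 2, 0, 5, 8, 3, 9, 6, 7, 1]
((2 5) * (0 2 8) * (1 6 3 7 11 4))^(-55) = (0 2 5 8)(1 4 11 7 3 6) = [2, 4, 5, 6, 11, 8, 1, 3, 0, 9, 10, 7]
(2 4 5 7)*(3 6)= (2 4 5 7)(3 6)= [0, 1, 4, 6, 5, 7, 3, 2]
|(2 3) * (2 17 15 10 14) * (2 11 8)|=8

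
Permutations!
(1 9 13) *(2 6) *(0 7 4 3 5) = (0 7 4 3 5)(1 9 13)(2 6) = [7, 9, 6, 5, 3, 0, 2, 4, 8, 13, 10, 11, 12, 1]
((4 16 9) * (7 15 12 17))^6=[0, 1, 2, 3, 4, 5, 6, 12, 8, 9, 10, 11, 7, 13, 14, 17, 16, 15]=(7 12)(15 17)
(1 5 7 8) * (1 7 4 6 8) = (1 5 4 6 8 7) = [0, 5, 2, 3, 6, 4, 8, 1, 7]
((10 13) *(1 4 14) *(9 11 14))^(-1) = [0, 14, 2, 3, 1, 5, 6, 7, 8, 4, 13, 9, 12, 10, 11] = (1 14 11 9 4)(10 13)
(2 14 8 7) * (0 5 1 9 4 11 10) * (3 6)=(0 5 1 9 4 11 10)(2 14 8 7)(3 6)=[5, 9, 14, 6, 11, 1, 3, 2, 7, 4, 0, 10, 12, 13, 8]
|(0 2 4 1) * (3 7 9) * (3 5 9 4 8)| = |(0 2 8 3 7 4 1)(5 9)| = 14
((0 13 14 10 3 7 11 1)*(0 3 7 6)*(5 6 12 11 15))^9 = (0 13 14 10 7 15 5 6)(1 3 12 11) = [13, 3, 2, 12, 4, 6, 0, 15, 8, 9, 7, 1, 11, 14, 10, 5]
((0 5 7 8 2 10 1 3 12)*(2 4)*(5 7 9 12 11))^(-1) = [12, 10, 4, 1, 8, 11, 6, 0, 7, 5, 2, 3, 9] = (0 12 9 5 11 3 1 10 2 4 8 7)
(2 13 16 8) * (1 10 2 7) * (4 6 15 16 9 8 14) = (1 10 2 13 9 8 7)(4 6 15 16 14) = [0, 10, 13, 3, 6, 5, 15, 1, 7, 8, 2, 11, 12, 9, 4, 16, 14]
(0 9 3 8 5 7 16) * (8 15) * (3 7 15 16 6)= (0 9 7 6 3 16)(5 15 8)= [9, 1, 2, 16, 4, 15, 3, 6, 5, 7, 10, 11, 12, 13, 14, 8, 0]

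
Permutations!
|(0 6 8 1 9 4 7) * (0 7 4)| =|(0 6 8 1 9)| =5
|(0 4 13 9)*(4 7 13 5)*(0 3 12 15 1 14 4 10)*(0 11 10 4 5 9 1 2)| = |(0 7 13 1 14 5 4 9 3 12 15 2)(10 11)| = 12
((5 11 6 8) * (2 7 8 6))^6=[0, 1, 7, 3, 4, 11, 6, 8, 5, 9, 10, 2]=(2 7 8 5 11)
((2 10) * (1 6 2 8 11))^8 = [0, 2, 8, 3, 4, 5, 10, 7, 1, 9, 11, 6] = (1 2 8)(6 10 11)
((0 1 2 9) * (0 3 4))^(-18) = (9) = [0, 1, 2, 3, 4, 5, 6, 7, 8, 9]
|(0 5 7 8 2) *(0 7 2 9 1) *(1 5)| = 10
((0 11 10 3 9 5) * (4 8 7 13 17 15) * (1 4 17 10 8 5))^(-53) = (0 8 13 3 1 5 11 7 10 9 4)(15 17) = [8, 5, 2, 1, 0, 11, 6, 10, 13, 4, 9, 7, 12, 3, 14, 17, 16, 15]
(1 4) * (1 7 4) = (4 7) = [0, 1, 2, 3, 7, 5, 6, 4]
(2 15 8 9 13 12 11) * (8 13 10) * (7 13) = [0, 1, 15, 3, 4, 5, 6, 13, 9, 10, 8, 2, 11, 12, 14, 7] = (2 15 7 13 12 11)(8 9 10)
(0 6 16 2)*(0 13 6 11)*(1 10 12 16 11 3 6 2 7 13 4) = (0 3 6 11)(1 10 12 16 7 13 2 4) = [3, 10, 4, 6, 1, 5, 11, 13, 8, 9, 12, 0, 16, 2, 14, 15, 7]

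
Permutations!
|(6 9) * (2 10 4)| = 6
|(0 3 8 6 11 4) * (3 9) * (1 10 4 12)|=10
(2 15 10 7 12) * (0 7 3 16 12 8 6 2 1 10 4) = (0 7 8 6 2 15 4)(1 10 3 16 12) = [7, 10, 15, 16, 0, 5, 2, 8, 6, 9, 3, 11, 1, 13, 14, 4, 12]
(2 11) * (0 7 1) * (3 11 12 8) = (0 7 1)(2 12 8 3 11) = [7, 0, 12, 11, 4, 5, 6, 1, 3, 9, 10, 2, 8]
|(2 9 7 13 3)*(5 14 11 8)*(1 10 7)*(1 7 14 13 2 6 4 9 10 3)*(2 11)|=|(1 3 6 4 9 7 11 8 5 13)(2 10 14)|=30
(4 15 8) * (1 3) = (1 3)(4 15 8) = [0, 3, 2, 1, 15, 5, 6, 7, 4, 9, 10, 11, 12, 13, 14, 8]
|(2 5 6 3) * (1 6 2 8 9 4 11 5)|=9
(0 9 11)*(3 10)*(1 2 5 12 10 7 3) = (0 9 11)(1 2 5 12 10)(3 7) = [9, 2, 5, 7, 4, 12, 6, 3, 8, 11, 1, 0, 10]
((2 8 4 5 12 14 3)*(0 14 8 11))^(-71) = (0 11 2 3 14)(4 5 12 8) = [11, 1, 3, 14, 5, 12, 6, 7, 4, 9, 10, 2, 8, 13, 0]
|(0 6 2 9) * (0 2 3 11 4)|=|(0 6 3 11 4)(2 9)|=10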